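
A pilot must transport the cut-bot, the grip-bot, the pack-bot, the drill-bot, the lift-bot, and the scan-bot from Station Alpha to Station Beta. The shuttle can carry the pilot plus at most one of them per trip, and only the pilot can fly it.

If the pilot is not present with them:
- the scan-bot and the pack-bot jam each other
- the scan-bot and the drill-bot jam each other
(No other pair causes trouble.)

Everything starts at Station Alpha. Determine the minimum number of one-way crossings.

13

Counting alone: the pilot can take at most 1 across per trip to Station Beta, so moving all 6 needs at least 6 loaded trips out, with a return between consecutive ones — at least 11 crossings.
The safety rule pushes this higher. Following every safe sequence of crossings, the most of the 6 that can be at Station Beta as the shuttle arrives there on crossing 11 is 5 — never all 6.
So no plan with fewer than 13 crossings exists, and this one achieves 13:
1. Pilot goes to Station Beta with the scan-bot.  [Station Alpha: the cut-bot, the drill-bot, the grip-bot, the lift-bot, the pack-bot | Station Beta: the scan-bot]
2. Pilot goes back to Station Alpha alone.  [Station Alpha: the cut-bot, the drill-bot, the grip-bot, the lift-bot, the pack-bot | Station Beta: the scan-bot]
3. Pilot goes to Station Beta with the cut-bot.  [Station Alpha: the drill-bot, the grip-bot, the lift-bot, the pack-bot | Station Beta: the cut-bot, the scan-bot]
4. Pilot goes back to Station Alpha alone.  [Station Alpha: the drill-bot, the grip-bot, the lift-bot, the pack-bot | Station Beta: the cut-bot, the scan-bot]
5. Pilot goes to Station Beta with the grip-bot.  [Station Alpha: the drill-bot, the lift-bot, the pack-bot | Station Beta: the cut-bot, the grip-bot, the scan-bot]
6. Pilot goes back to Station Alpha alone.  [Station Alpha: the drill-bot, the lift-bot, the pack-bot | Station Beta: the cut-bot, the grip-bot, the scan-bot]
7. Pilot goes to Station Beta with the pack-bot.  [Station Alpha: the drill-bot, the lift-bot | Station Beta: the cut-bot, the grip-bot, the pack-bot, the scan-bot]
8. Pilot goes back to Station Alpha with the scan-bot.  [Station Alpha: the drill-bot, the lift-bot, the scan-bot | Station Beta: the cut-bot, the grip-bot, the pack-bot]
9. Pilot goes to Station Beta with the drill-bot.  [Station Alpha: the lift-bot, the scan-bot | Station Beta: the cut-bot, the drill-bot, the grip-bot, the pack-bot]
10. Pilot goes back to Station Alpha alone.  [Station Alpha: the lift-bot, the scan-bot | Station Beta: the cut-bot, the drill-bot, the grip-bot, the pack-bot]
11. Pilot goes to Station Beta with the lift-bot.  [Station Alpha: the scan-bot | Station Beta: the cut-bot, the drill-bot, the grip-bot, the lift-bot, the pack-bot]
12. Pilot goes back to Station Alpha alone.  [Station Alpha: the scan-bot | Station Beta: the cut-bot, the drill-bot, the grip-bot, the lift-bot, the pack-bot]
13. Pilot goes to Station Beta with the scan-bot.  [Station Alpha: — | Station Beta: the cut-bot, the drill-bot, the grip-bot, the lift-bot, the pack-bot, the scan-bot]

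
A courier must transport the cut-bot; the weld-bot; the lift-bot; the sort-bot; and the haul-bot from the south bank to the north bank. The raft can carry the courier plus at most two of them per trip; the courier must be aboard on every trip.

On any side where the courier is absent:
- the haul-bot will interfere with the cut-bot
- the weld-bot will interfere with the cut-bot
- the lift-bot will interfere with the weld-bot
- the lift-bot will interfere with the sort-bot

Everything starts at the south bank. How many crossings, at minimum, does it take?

Counting alone: the courier can take at most 2 across per trip to the north bank, so moving all 5 needs at least 3 loaded trips out, with a return between consecutive ones — at least 5 crossings.
The safety rule pushes this higher. Following every safe sequence of crossings, the most of the 5 that can be at the north bank as the raft arrives there on crossing 5 is 4 — never all 5.
So no plan with fewer than 7 crossings exists, and this one achieves 7:
1. Courier goes to the north bank with the cut-bot and the lift-bot.  [the south bank: the haul-bot, the sort-bot, the weld-bot | the north bank: the cut-bot, the lift-bot]
2. Courier goes back to the south bank alone.  [the south bank: the haul-bot, the sort-bot, the weld-bot | the north bank: the cut-bot, the lift-bot]
3. Courier goes to the north bank with the weld-bot.  [the south bank: the haul-bot, the sort-bot | the north bank: the cut-bot, the lift-bot, the weld-bot]
4. Courier goes back to the south bank with the cut-bot and the lift-bot.  [the south bank: the cut-bot, the haul-bot, the lift-bot, the sort-bot | the north bank: the weld-bot]
5. Courier goes to the north bank with the haul-bot and the sort-bot.  [the south bank: the cut-bot, the lift-bot | the north bank: the haul-bot, the sort-bot, the weld-bot]
6. Courier goes back to the south bank alone.  [the south bank: the cut-bot, the lift-bot | the north bank: the haul-bot, the sort-bot, the weld-bot]
7. Courier goes to the north bank with the cut-bot and the lift-bot.  [the south bank: — | the north bank: the cut-bot, the haul-bot, the lift-bot, the sort-bot, the weld-bot]

7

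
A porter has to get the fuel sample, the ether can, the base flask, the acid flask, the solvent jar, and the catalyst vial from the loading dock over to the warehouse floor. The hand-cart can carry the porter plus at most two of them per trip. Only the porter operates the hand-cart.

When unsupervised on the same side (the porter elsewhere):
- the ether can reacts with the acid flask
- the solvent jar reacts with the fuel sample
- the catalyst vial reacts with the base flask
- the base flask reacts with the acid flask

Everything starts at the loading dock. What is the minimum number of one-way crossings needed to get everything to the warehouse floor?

Whatever the first load, the items left behind include a forbidden pair without the porter. No opening move is safe, so no plan exists.

impossible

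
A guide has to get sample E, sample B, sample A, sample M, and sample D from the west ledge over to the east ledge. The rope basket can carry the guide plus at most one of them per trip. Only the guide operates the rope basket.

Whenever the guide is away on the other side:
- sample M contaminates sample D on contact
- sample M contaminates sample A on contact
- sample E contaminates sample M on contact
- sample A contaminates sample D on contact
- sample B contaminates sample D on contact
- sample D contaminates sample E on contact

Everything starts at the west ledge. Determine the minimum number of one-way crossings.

impossible

Whatever the first load, the items left behind include a forbidden pair without the guide. No opening move is safe, so no plan exists.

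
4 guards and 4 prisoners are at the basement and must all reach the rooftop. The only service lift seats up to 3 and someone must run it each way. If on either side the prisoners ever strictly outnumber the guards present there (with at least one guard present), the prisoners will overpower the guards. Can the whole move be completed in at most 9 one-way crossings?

Yes

Yes — this plan uses 9 crossings (≤ 9):
1. 2 prisoners → the rooftop.  (the basement: 4G 2P; the rooftop: 0G 2P)
2. 1 prisoner ← the basement.  (the basement: 4G 3P; the rooftop: 0G 1P)
3. 3 prisoners → the rooftop.  (the basement: 4G 0P; the rooftop: 0G 4P)
4. 1 prisoner ← the basement.  (the basement: 4G 1P; the rooftop: 0G 3P)
5. 3 guards → the rooftop.  (the basement: 1G 1P; the rooftop: 3G 3P)
6. 1 guard and 1 prisoner ← the basement.  (the basement: 2G 2P; the rooftop: 2G 2P)
7. 2 guards → the rooftop.  (the basement: 0G 2P; the rooftop: 4G 2P)
8. 1 prisoner ← the basement.  (the basement: 0G 3P; the rooftop: 4G 1P)
9. 3 prisoners → the rooftop.  (the basement: 0G 0P; the rooftop: 4G 4P)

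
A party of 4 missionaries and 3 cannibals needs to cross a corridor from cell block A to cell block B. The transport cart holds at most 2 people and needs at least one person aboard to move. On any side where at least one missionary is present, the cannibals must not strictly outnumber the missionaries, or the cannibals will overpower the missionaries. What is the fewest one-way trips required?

11

Counting alone: each trip to cell block B takes at most 2 across and each return brings at least 1 back, so after t trips out (and t−1 returns) at most 2t − (t−1) of the 7 are across; that first reaches 7 at t = 6, so at least 11 crossings are needed.
The plan below uses exactly 11 crossings, so it is optimal:
1. 2 cannibals → cell block B.  (cell block A: 4M 1C; cell block B: 0M 2C)
2. 1 cannibal ← cell block A.  (cell block A: 4M 2C; cell block B: 0M 1C)
3. 2 cannibals → cell block B.  (cell block A: 4M 0C; cell block B: 0M 3C)
4. 1 cannibal ← cell block A.  (cell block A: 4M 1C; cell block B: 0M 2C)
5. 2 missionaries → cell block B.  (cell block A: 2M 1C; cell block B: 2M 2C)
6. 1 cannibal ← cell block A.  (cell block A: 2M 2C; cell block B: 2M 1C)
7. 1 missionary and 1 cannibal → cell block B.  (cell block A: 1M 1C; cell block B: 3M 2C)
8. 1 missionary ← cell block A.  (cell block A: 2M 1C; cell block B: 2M 2C)
9. 1 missionary and 1 cannibal → cell block B.  (cell block A: 1M 0C; cell block B: 3M 3C)
10. 1 cannibal ← cell block A.  (cell block A: 1M 1C; cell block B: 3M 2C)
11. 1 missionary and 1 cannibal → cell block B.  (cell block A: 0M 0C; cell block B: 4M 3C)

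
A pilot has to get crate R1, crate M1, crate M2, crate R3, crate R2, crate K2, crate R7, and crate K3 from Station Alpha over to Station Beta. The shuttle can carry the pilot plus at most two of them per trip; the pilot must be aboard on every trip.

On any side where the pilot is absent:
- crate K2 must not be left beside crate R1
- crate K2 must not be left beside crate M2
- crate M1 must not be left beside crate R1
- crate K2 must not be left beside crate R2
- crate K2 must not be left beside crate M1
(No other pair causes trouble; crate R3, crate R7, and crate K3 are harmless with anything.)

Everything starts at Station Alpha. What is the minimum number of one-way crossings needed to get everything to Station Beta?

Counting alone: the pilot can take at most 2 across per trip to Station Beta, so moving all 8 needs at least 4 loaded trips out, with a return between consecutive ones — at least 7 crossings.
The safety rule pushes this higher. Following every safe sequence of crossings, the most of the 8 that can be at Station Beta as the shuttle arrives there on crossings 7, 9, 11 is 5, 6, 7 respectively — never all 8.
So no plan with fewer than 13 crossings exists, and this one achieves 13:
1. Pilot goes to Station Beta with crate K2 and crate R1.
2. Pilot goes back to Station Alpha with crate R1.
3. Pilot goes to Station Beta with crate M2 and crate R1.
4. Pilot goes back to Station Alpha with crate K2.
5. Pilot goes to Station Beta with crate M1 and crate R2.
6. Pilot goes back to Station Alpha with crate R1.
7. Pilot goes to Station Beta with crate R1 and crate R3.
8. Pilot goes back to Station Alpha with crate R1.
9. Pilot goes to Station Beta with crate R1 and crate R7.
10. Pilot goes back to Station Alpha with crate R1.
11. Pilot goes to Station Beta with crate K3 and crate R1.
12. Pilot goes back to Station Alpha with crate R1.
13. Pilot goes to Station Beta with crate K2 and crate R1.

13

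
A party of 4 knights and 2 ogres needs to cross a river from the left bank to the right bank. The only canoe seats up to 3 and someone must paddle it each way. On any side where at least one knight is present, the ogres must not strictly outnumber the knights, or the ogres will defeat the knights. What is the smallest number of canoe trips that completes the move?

5

Counting alone: each trip to the right bank takes at most 3 across and each return brings at least 1 back, so after t trips out (and t−1 returns) at most 3t − (t−1) of the 6 are across; that first reaches 6 at t = 3, so at least 5 crossings are needed.
The plan below uses exactly 5 crossings, so it is optimal:
1. 2 ogres → the right bank.  (the left bank: 4K 0O; the right bank: 0K 2O)
2. 1 ogre ← the left bank.  (the left bank: 4K 1O; the right bank: 0K 1O)
3. 2 knights and 1 ogre → the right bank.  (the left bank: 2K 0O; the right bank: 2K 2O)
4. 1 ogre ← the left bank.  (the left bank: 2K 1O; the right bank: 2K 1O)
5. 2 knights and 1 ogre → the right bank.  (the left bank: 0K 0O; the right bank: 4K 2O)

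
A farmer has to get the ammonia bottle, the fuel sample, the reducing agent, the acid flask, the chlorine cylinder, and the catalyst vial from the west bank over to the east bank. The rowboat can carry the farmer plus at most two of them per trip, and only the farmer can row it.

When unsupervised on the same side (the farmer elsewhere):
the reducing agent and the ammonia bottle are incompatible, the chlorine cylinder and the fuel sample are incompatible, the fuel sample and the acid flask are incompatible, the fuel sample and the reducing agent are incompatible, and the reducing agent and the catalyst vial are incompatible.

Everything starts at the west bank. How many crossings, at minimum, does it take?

7

Counting alone: the farmer can take at most 2 across per trip to the east bank, so moving all 6 needs at least 3 loaded trips out, with a return between consecutive ones — at least 5 crossings.
The safety rule pushes this higher. Following every safe sequence of crossings, the most of the 6 that can be at the east bank as the rowboat arrives there on crossing 5 is 5 — never all 6.
So no plan with fewer than 7 crossings exists, and this one achieves 7:
1. Farmer goes to the east bank with the fuel sample and the reducing agent.  [the west bank: the acid flask, the ammonia bottle, the catalyst vial, the chlorine cylinder | the east bank: the fuel sample, the reducing agent]
2. Farmer goes back to the west bank with the fuel sample.  [the west bank: the acid flask, the ammonia bottle, the catalyst vial, the chlorine cylinder, the fuel sample | the east bank: the reducing agent]
3. Farmer goes to the east bank with the acid flask and the chlorine cylinder.  [the west bank: the ammonia bottle, the catalyst vial, the fuel sample | the east bank: the acid flask, the chlorine cylinder, the reducing agent]
4. Farmer goes back to the west bank alone.  [the west bank: the ammonia bottle, the catalyst vial, the fuel sample | the east bank: the acid flask, the chlorine cylinder, the reducing agent]
5. Farmer goes to the east bank with the ammonia bottle and the catalyst vial.  [the west bank: the fuel sample | the east bank: the acid flask, the ammonia bottle, the catalyst vial, the chlorine cylinder, the reducing agent]
6. Farmer goes back to the west bank with the reducing agent.  [the west bank: the fuel sample, the reducing agent | the east bank: the acid flask, the ammonia bottle, the catalyst vial, the chlorine cylinder]
7. Farmer goes to the east bank with the fuel sample and the reducing agent.  [the west bank: — | the east bank: the acid flask, the ammonia bottle, the catalyst vial, the chlorine cylinder, the fuel sample, the reducing agent]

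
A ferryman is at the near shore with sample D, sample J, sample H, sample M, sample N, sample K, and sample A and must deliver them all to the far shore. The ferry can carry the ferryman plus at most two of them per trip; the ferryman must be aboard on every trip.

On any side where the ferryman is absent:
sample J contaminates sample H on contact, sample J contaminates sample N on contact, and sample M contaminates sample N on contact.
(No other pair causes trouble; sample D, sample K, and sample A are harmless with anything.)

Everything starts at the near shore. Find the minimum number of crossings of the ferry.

Counting alone: the ferryman can take at most 2 across per trip to the far shore, so moving all 7 needs at least 4 loaded trips out, with a return between consecutive ones — at least 7 crossings.
The plan below uses exactly 7 crossings, so it is optimal:
1. Ferryman goes to the far shore with sample J and sample M.
2. Ferryman goes back to the near shore alone.
3. Ferryman goes to the far shore with sample D.
4. Ferryman goes back to the near shore alone.
5. Ferryman goes to the far shore with sample A and sample K.
6. Ferryman goes back to the near shore alone.
7. Ferryman goes to the far shore with sample H and sample N.

7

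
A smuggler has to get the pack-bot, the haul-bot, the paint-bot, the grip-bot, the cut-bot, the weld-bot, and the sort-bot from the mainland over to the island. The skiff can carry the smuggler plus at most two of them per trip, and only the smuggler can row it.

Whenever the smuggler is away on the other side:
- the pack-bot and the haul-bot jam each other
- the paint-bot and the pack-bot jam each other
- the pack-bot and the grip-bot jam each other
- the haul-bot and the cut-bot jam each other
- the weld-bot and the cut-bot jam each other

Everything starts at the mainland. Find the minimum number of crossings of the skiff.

9

Counting alone: the smuggler can take at most 2 across per trip to the island, so moving all 7 needs at least 4 loaded trips out, with a return between consecutive ones — at least 7 crossings.
The safety rule pushes this higher. Following every safe sequence of crossings, the most of the 7 that can be at the island as the skiff arrives there on crossing 7 is 6 — never all 7.
So no plan with fewer than 9 crossings exists, and this one achieves 9:
1. Smuggler goes to the island with the cut-bot and the pack-bot.
2. Smuggler goes back to the mainland alone.
3. Smuggler goes to the island with the paint-bot.
4. Smuggler goes back to the mainland with the pack-bot.
5. Smuggler goes to the island with the grip-bot and the haul-bot.
6. Smuggler goes back to the mainland with the cut-bot.
7. Smuggler goes to the island with the sort-bot and the weld-bot.
8. Smuggler goes back to the mainland alone.
9. Smuggler goes to the island with the cut-bot and the pack-bot.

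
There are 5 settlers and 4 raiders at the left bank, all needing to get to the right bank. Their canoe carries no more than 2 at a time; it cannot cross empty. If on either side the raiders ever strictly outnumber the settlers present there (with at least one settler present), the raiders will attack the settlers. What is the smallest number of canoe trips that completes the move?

15

Counting alone: each trip to the right bank takes at most 2 across and each return brings at least 1 back, so after t trips out (and t−1 returns) at most 2t − (t−1) of the 9 are across; that first reaches 9 at t = 8, so at least 15 crossings are needed.
The plan below uses exactly 15 crossings, so it is optimal:
1. 2 raiders → the right bank.  (the left bank: 5S 2R; the right bank: 0S 2R)
2. 1 raider ← the left bank.  (the left bank: 5S 3R; the right bank: 0S 1R)
3. 2 raiders → the right bank.  (the left bank: 5S 1R; the right bank: 0S 3R)
4. 1 raider ← the left bank.  (the left bank: 5S 2R; the right bank: 0S 2R)
5. 2 settlers → the right bank.  (the left bank: 3S 2R; the right bank: 2S 2R)
6. 1 raider ← the left bank.  (the left bank: 3S 3R; the right bank: 2S 1R)
7. 1 settler and 1 raider → the right bank.  (the left bank: 2S 2R; the right bank: 3S 2R)
8. 1 settler ← the left bank.  (the left bank: 3S 2R; the right bank: 2S 2R)
9. 1 settler and 1 raider → the right bank.  (the left bank: 2S 1R; the right bank: 3S 3R)
10. 1 raider ← the left bank.  (the left bank: 2S 2R; the right bank: 3S 2R)
11. 1 settler and 1 raider → the right bank.  (the left bank: 1S 1R; the right bank: 4S 3R)
12. 1 settler ← the left bank.  (the left bank: 2S 1R; the right bank: 3S 3R)
13. 1 settler and 1 raider → the right bank.  (the left bank: 1S 0R; the right bank: 4S 4R)
14. 1 raider ← the left bank.  (the left bank: 1S 1R; the right bank: 4S 3R)
15. 1 settler and 1 raider → the right bank.  (the left bank: 0S 0R; the right bank: 5S 4R)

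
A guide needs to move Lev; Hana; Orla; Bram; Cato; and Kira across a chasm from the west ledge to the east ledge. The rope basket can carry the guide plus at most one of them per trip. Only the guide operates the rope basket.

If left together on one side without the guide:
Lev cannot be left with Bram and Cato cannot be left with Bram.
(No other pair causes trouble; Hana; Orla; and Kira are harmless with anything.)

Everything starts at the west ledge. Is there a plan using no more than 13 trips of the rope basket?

Yes — this plan uses 13 crossings (≤ 13):
1. Guide goes to the east ledge with Bram.  [the west ledge: Cato, Hana, Kira, Lev, Orla | the east ledge: Bram]
2. Guide goes back to the west ledge alone.  [the west ledge: Cato, Hana, Kira, Lev, Orla | the east ledge: Bram]
3. Guide goes to the east ledge with Lev.  [the west ledge: Cato, Hana, Kira, Orla | the east ledge: Bram, Lev]
4. Guide goes back to the west ledge with Bram.  [the west ledge: Bram, Cato, Hana, Kira, Orla | the east ledge: Lev]
5. Guide goes to the east ledge with Cato.  [the west ledge: Bram, Hana, Kira, Orla | the east ledge: Cato, Lev]
6. Guide goes back to the west ledge alone.  [the west ledge: Bram, Hana, Kira, Orla | the east ledge: Cato, Lev]
7. Guide goes to the east ledge with Hana.  [the west ledge: Bram, Kira, Orla | the east ledge: Cato, Hana, Lev]
8. Guide goes back to the west ledge alone.  [the west ledge: Bram, Kira, Orla | the east ledge: Cato, Hana, Lev]
9. Guide goes to the east ledge with Orla.  [the west ledge: Bram, Kira | the east ledge: Cato, Hana, Lev, Orla]
10. Guide goes back to the west ledge alone.  [the west ledge: Bram, Kira | the east ledge: Cato, Hana, Lev, Orla]
11. Guide goes to the east ledge with Kira.  [the west ledge: Bram | the east ledge: Cato, Hana, Kira, Lev, Orla]
12. Guide goes back to the west ledge alone.  [the west ledge: Bram | the east ledge: Cato, Hana, Kira, Lev, Orla]
13. Guide goes to the east ledge with Bram.  [the west ledge: — | the east ledge: Bram, Cato, Hana, Kira, Lev, Orla]

Yes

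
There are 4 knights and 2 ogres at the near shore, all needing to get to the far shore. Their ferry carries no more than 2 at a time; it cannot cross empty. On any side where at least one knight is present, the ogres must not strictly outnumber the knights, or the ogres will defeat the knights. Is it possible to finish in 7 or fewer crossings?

Counting alone: each trip to the far shore takes at most 2 across and each return brings at least 1 back, so after t trips out (and t−1 returns) at most 2t − (t−1) of the 6 are across; that first reaches 6 at t = 5, so at least 9 crossings are needed.
Since 7 < 9, 7 crossings cannot be enough. (The shortest complete plan in fact takes 9:)
1. 2 ogres → the far shore.  (the near shore: 4K 0O; the far shore: 0K 2O)
2. 1 ogre ← the near shore.  (the near shore: 4K 1O; the far shore: 0K 1O)
3. 2 knights → the far shore.  (the near shore: 2K 1O; the far shore: 2K 1O)
4. 1 ogre ← the near shore.  (the near shore: 2K 2O; the far shore: 2K 0O)
5. 2 ogres → the far shore.  (the near shore: 2K 0O; the far shore: 2K 2O)
6. 1 ogre ← the near shore.  (the near shore: 2K 1O; the far shore: 2K 1O)
7. 1 knight and 1 ogre → the far shore.  (the near shore: 1K 0O; the far shore: 3K 2O)
8. 1 ogre ← the near shore.  (the near shore: 1K 1O; the far shore: 3K 1O)
9. 1 knight and 1 ogre → the far shore.  (the near shore: 0K 0O; the far shore: 4K 2O)

No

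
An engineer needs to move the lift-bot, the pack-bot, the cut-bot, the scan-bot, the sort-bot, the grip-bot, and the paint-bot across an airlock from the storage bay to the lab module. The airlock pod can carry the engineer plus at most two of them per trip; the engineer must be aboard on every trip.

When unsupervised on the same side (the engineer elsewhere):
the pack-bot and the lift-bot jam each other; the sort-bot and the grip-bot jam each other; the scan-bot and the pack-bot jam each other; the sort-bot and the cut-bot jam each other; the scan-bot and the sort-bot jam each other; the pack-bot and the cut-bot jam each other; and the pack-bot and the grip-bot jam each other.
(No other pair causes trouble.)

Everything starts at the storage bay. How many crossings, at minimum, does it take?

Counting alone: the engineer can take at most 2 across per trip to the lab module, so moving all 7 needs at least 4 loaded trips out, with a return between consecutive ones — at least 7 crossings.
The safety rule pushes this higher. Following every safe sequence of crossings, the most of the 7 that can be at the lab module as the airlock pod arrives there on crossing 7 is 6 — never all 7.
So no plan with fewer than 9 crossings exists, and this one achieves 9:
1. Engineer goes to the lab module with the pack-bot and the sort-bot.  [the storage bay: the cut-bot, the grip-bot, the lift-bot, the paint-bot, the scan-bot | the lab module: the pack-bot, the sort-bot]
2. Engineer goes back to the storage bay alone.  [the storage bay: the cut-bot, the grip-bot, the lift-bot, the paint-bot, the scan-bot | the lab module: the pack-bot, the sort-bot]
3. Engineer goes to the lab module with the paint-bot.  [the storage bay: the cut-bot, the grip-bot, the lift-bot, the scan-bot | the lab module: the pack-bot, the paint-bot, the sort-bot]
4. Engineer goes back to the storage bay alone.  [the storage bay: the cut-bot, the grip-bot, the lift-bot, the scan-bot | the lab module: the pack-bot, the paint-bot, the sort-bot]
5. Engineer goes to the lab module with the cut-bot and the lift-bot.  [the storage bay: the grip-bot, the scan-bot | the lab module: the cut-bot, the lift-bot, the pack-bot, the paint-bot, the sort-bot]
6. Engineer goes back to the storage bay with the pack-bot and the sort-bot.  [the storage bay: the grip-bot, the pack-bot, the scan-bot, the sort-bot | the lab module: the cut-bot, the lift-bot, the paint-bot]
7. Engineer goes to the lab module with the grip-bot and the scan-bot.  [the storage bay: the pack-bot, the sort-bot | the lab module: the cut-bot, the grip-bot, the lift-bot, the paint-bot, the scan-bot]
8. Engineer goes back to the storage bay alone.  [the storage bay: the pack-bot, the sort-bot | the lab module: the cut-bot, the grip-bot, the lift-bot, the paint-bot, the scan-bot]
9. Engineer goes to the lab module with the pack-bot and the sort-bot.  [the storage bay: — | the lab module: the cut-bot, the grip-bot, the lift-bot, the pack-bot, the paint-bot, the scan-bot, the sort-bot]

9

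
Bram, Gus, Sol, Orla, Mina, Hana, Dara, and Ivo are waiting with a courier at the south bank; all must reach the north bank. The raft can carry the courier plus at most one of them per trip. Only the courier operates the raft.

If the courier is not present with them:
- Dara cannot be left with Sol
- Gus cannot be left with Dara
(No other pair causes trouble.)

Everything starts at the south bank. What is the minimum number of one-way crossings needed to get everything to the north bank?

17

Counting alone: the courier can take at most 1 across per trip to the north bank, so moving all 8 needs at least 8 loaded trips out, with a return between consecutive ones — at least 15 crossings.
The safety rule pushes this higher. Following every safe sequence of crossings, the most of the 8 that can be at the north bank as the raft arrives there on crossing 15 is 7 — never all 8.
So no plan with fewer than 17 crossings exists, and this one achieves 17:
1. Courier goes to the north bank with Dara.  [the south bank: Bram, Gus, Hana, Ivo, Mina, Orla, Sol | the north bank: Dara]
2. Courier goes back to the south bank alone.  [the south bank: Bram, Gus, Hana, Ivo, Mina, Orla, Sol | the north bank: Dara]
3. Courier goes to the north bank with Bram.  [the south bank: Gus, Hana, Ivo, Mina, Orla, Sol | the north bank: Bram, Dara]
4. Courier goes back to the south bank alone.  [the south bank: Gus, Hana, Ivo, Mina, Orla, Sol | the north bank: Bram, Dara]
5. Courier goes to the north bank with Gus.  [the south bank: Hana, Ivo, Mina, Orla, Sol | the north bank: Bram, Dara, Gus]
6. Courier goes back to the south bank with Dara.  [the south bank: Dara, Hana, Ivo, Mina, Orla, Sol | the north bank: Bram, Gus]
7. Courier goes to the north bank with Sol.  [the south bank: Dara, Hana, Ivo, Mina, Orla | the north bank: Bram, Gus, Sol]
8. Courier goes back to the south bank alone.  [the south bank: Dara, Hana, Ivo, Mina, Orla | the north bank: Bram, Gus, Sol]
9. Courier goes to the north bank with Orla.  [the south bank: Dara, Hana, Ivo, Mina | the north bank: Bram, Gus, Orla, Sol]
10. Courier goes back to the south bank alone.  [the south bank: Dara, Hana, Ivo, Mina | the north bank: Bram, Gus, Orla, Sol]
11. Courier goes to the north bank with Mina.  [the south bank: Dara, Hana, Ivo | the north bank: Bram, Gus, Mina, Orla, Sol]
12. Courier goes back to the south bank alone.  [the south bank: Dara, Hana, Ivo | the north bank: Bram, Gus, Mina, Orla, Sol]
13. Courier goes to the north bank with Hana.  [the south bank: Dara, Ivo | the north bank: Bram, Gus, Hana, Mina, Orla, Sol]
14. Courier goes back to the south bank alone.  [the south bank: Dara, Ivo | the north bank: Bram, Gus, Hana, Mina, Orla, Sol]
15. Courier goes to the north bank with Ivo.  [the south bank: Dara | the north bank: Bram, Gus, Hana, Ivo, Mina, Orla, Sol]
16. Courier goes back to the south bank alone.  [the south bank: Dara | the north bank: Bram, Gus, Hana, Ivo, Mina, Orla, Sol]
17. Courier goes to the north bank with Dara.  [the south bank: — | the north bank: Bram, Dara, Gus, Hana, Ivo, Mina, Orla, Sol]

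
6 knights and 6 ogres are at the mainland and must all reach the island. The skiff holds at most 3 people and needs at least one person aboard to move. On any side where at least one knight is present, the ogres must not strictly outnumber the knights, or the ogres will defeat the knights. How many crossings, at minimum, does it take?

Following every safe sequence of crossings from the start, the most of the 12 that can be at the island as the skiff arrives there on crossings 1, 3, 5 is 3, 5, 6 respectively; the best ever achieved is 6 of 12.
From crossing 7 on, no configuration arises that was not already reachable earlier: only 17 distinct safe configurations (who is on which side, and where the skiff is) can ever be reached, none of them has everyone across, and every continuation just revisits them. They are: 0 knights + 0 ogres across (skiff back at the start); 0 knights + 1 ogre across (skiff there); 0 knights + 1 ogre across (skiff back at the start); 0 knights + 2 ogres across (skiff there); 0 knights + 2 ogres across (skiff back at the start); 0 knights + 3 ogres across (skiff there); 0 knights + 3 ogres across (skiff back at the start); 0 knights + 4 ogres across (skiff there); 0 knights + 4 ogres across (skiff back at the start); 0 knights + 5 ogres across (skiff there); 0 knights + 5 ogres across (skiff back at the start); 0 knights + 6 ogres across (skiff there); 1 knight + 1 ogre across (skiff there); 1 knight + 1 ogre across (skiff back at the start); 2 knights + 2 ogres across (skiff there); 2 knights + 2 ogres across (skiff back at the start); 3 knights + 3 ogres across (skiff there). So no valid plan exists.

impossible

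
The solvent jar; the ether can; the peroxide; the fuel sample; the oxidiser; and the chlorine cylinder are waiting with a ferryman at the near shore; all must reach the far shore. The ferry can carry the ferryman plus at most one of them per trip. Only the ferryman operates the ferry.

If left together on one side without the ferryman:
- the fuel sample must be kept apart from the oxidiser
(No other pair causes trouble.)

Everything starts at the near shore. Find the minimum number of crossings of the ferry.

Counting alone: the ferryman can take at most 1 across per trip to the far shore, so moving all 6 needs at least 6 loaded trips out, with a return between consecutive ones — at least 11 crossings.
The plan below uses exactly 11 crossings, so it is optimal:
1. Ferryman goes to the far shore with the fuel sample.
2. Ferryman goes back to the near shore alone.
3. Ferryman goes to the far shore with the solvent jar.
4. Ferryman goes back to the near shore alone.
5. Ferryman goes to the far shore with the ether can.
6. Ferryman goes back to the near shore alone.
7. Ferryman goes to the far shore with the peroxide.
8. Ferryman goes back to the near shore alone.
9. Ferryman goes to the far shore with the chlorine cylinder.
10. Ferryman goes back to the near shore alone.
11. Ferryman goes to the far shore with the oxidiser.

11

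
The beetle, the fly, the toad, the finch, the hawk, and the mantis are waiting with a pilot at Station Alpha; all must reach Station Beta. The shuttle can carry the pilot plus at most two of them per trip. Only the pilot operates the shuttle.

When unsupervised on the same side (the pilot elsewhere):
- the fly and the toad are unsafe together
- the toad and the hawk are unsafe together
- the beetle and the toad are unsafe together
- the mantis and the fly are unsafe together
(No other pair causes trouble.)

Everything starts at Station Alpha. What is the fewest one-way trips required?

Counting alone: the pilot can take at most 2 across per trip to Station Beta, so moving all 6 needs at least 3 loaded trips out, with a return between consecutive ones — at least 5 crossings.
The safety rule pushes this higher. Following every safe sequence of crossings, the most of the 6 that can be at Station Beta as the shuttle arrives there on crossing 5 is 5 — never all 6.
So no plan with fewer than 7 crossings exists, and this one achieves 7:
1. Pilot goes to Station Beta with the fly and the toad.
2. Pilot goes back to Station Alpha with the fly.
3. Pilot goes to Station Beta with the beetle and the fly.
4. Pilot goes back to Station Alpha with the toad.
5. Pilot goes to Station Beta with the finch and the hawk.
6. Pilot goes back to Station Alpha alone.
7. Pilot goes to Station Beta with the mantis and the toad.

7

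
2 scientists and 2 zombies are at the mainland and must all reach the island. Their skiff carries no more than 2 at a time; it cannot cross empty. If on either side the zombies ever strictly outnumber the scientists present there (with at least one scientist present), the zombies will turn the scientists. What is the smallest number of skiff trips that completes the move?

5

Counting alone: each trip to the island takes at most 2 across and each return brings at least 1 back, so after t trips out (and t−1 returns) at most 2t − (t−1) of the 4 are across; that first reaches 4 at t = 3, so at least 5 crossings are needed.
The plan below uses exactly 5 crossings, so it is optimal:
1. 2 zombies → the island.  (the mainland: 2S 0Z; the island: 0S 2Z)
2. 1 zombie ← the mainland.  (the mainland: 2S 1Z; the island: 0S 1Z)
3. 2 scientists → the island.  (the mainland: 0S 1Z; the island: 2S 1Z)
4. 1 zombie ← the mainland.  (the mainland: 0S 2Z; the island: 2S 0Z)
5. 2 zombies → the island.  (the mainland: 0S 0Z; the island: 2S 2Z)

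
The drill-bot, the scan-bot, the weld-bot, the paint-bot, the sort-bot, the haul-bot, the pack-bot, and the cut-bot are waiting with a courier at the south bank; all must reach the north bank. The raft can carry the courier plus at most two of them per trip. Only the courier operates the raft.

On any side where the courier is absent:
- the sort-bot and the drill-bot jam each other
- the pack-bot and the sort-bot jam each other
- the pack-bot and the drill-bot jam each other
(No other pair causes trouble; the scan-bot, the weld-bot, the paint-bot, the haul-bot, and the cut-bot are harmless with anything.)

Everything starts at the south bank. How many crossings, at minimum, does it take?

Counting alone: the courier can take at most 2 across per trip to the north bank, so moving all 8 needs at least 4 loaded trips out, with a return between consecutive ones — at least 7 crossings.
The safety rule pushes this higher. Following every safe sequence of crossings, the most of the 8 that can be at the north bank as the raft arrives there on crossings 7, 9, 11 is 5, 6, 7 respectively — never all 8.
So no plan with fewer than 13 crossings exists, and this one achieves 13:
1. Courier goes to the north bank with the drill-bot and the sort-bot.  [the south bank: the cut-bot, the haul-bot, the pack-bot, the paint-bot, the scan-bot, the weld-bot | the north bank: the drill-bot, the sort-bot]
2. Courier goes back to the south bank with the drill-bot.  [the south bank: the cut-bot, the drill-bot, the haul-bot, the pack-bot, the paint-bot, the scan-bot, the weld-bot | the north bank: the sort-bot]
3. Courier goes to the north bank with the drill-bot and the scan-bot.  [the south bank: the cut-bot, the haul-bot, the pack-bot, the paint-bot, the weld-bot | the north bank: the drill-bot, the scan-bot, the sort-bot]
4. Courier goes back to the south bank with the drill-bot.  [the south bank: the cut-bot, the drill-bot, the haul-bot, the pack-bot, the paint-bot, the weld-bot | the north bank: the scan-bot, the sort-bot]
5. Courier goes to the north bank with the drill-bot and the weld-bot.  [the south bank: the cut-bot, the haul-bot, the pack-bot, the paint-bot | the north bank: the drill-bot, the scan-bot, the sort-bot, the weld-bot]
6. Courier goes back to the south bank with the drill-bot.  [the south bank: the cut-bot, the drill-bot, the haul-bot, the pack-bot, the paint-bot | the north bank: the scan-bot, the sort-bot, the weld-bot]
7. Courier goes to the north bank with the drill-bot and the paint-bot.  [the south bank: the cut-bot, the haul-bot, the pack-bot | the north bank: the drill-bot, the paint-bot, the scan-bot, the sort-bot, the weld-bot]
8. Courier goes back to the south bank with the drill-bot.  [the south bank: the cut-bot, the drill-bot, the haul-bot, the pack-bot | the north bank: the paint-bot, the scan-bot, the sort-bot, the weld-bot]
9. Courier goes to the north bank with the drill-bot and the haul-bot.  [the south bank: the cut-bot, the pack-bot | the north bank: the drill-bot, the haul-bot, the paint-bot, the scan-bot, the sort-bot, the weld-bot]
10. Courier goes back to the south bank with the drill-bot.  [the south bank: the cut-bot, the drill-bot, the pack-bot | the north bank: the haul-bot, the paint-bot, the scan-bot, the sort-bot, the weld-bot]
11. Courier goes to the north bank with the cut-bot and the drill-bot.  [the south bank: the pack-bot | the north bank: the cut-bot, the drill-bot, the haul-bot, the paint-bot, the scan-bot, the sort-bot, the weld-bot]
12. Courier goes back to the south bank with the drill-bot.  [the south bank: the drill-bot, the pack-bot | the north bank: the cut-bot, the haul-bot, the paint-bot, the scan-bot, the sort-bot, the weld-bot]
13. Courier goes to the north bank with the drill-bot and the pack-bot.  [the south bank: — | the north bank: the cut-bot, the drill-bot, the haul-bot, the pack-bot, the paint-bot, the scan-bot, the sort-bot, the weld-bot]

13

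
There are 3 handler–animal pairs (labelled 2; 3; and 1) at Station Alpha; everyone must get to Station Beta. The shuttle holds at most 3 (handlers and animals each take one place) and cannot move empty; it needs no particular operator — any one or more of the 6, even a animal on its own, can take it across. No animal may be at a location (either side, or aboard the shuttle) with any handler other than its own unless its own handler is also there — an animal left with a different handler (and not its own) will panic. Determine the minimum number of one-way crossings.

5

Counting alone: each trip to Station Beta takes at most 3 across and each return brings at least 1 back, so after t trips out (and t−1 returns) at most 3t − (t−1) of the 6 are across; that first reaches 6 at t = 3, so at least 5 crossings are needed.
The plan below uses exactly 5 crossings, so it is optimal:
1. animal 2 and handler 2 cross → Station Beta.
2. handler 2 crosses ← Station Alpha.
3. handler 1, handler 2, and handler 3 cross → Station Beta.
4. animal 2 crosses ← Station Alpha.
5. animal 1, animal 2, and animal 3 cross → Station Beta.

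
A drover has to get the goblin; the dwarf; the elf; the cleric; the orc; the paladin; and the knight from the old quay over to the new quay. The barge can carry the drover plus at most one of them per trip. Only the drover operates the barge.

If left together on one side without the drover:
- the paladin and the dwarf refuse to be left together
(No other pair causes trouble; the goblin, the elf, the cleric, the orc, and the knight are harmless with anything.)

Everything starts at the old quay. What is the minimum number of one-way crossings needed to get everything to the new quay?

13

Counting alone: the drover can take at most 1 across per trip to the new quay, so moving all 7 needs at least 7 loaded trips out, with a return between consecutive ones — at least 13 crossings.
The plan below uses exactly 13 crossings, so it is optimal:
1. Drover goes to the new quay with the dwarf.  [the old quay: the cleric, the elf, the goblin, the knight, the orc, the paladin | the new quay: the dwarf]
2. Drover goes back to the old quay alone.  [the old quay: the cleric, the elf, the goblin, the knight, the orc, the paladin | the new quay: the dwarf]
3. Drover goes to the new quay with the goblin.  [the old quay: the cleric, the elf, the knight, the orc, the paladin | the new quay: the dwarf, the goblin]
4. Drover goes back to the old quay alone.  [the old quay: the cleric, the elf, the knight, the orc, the paladin | the new quay: the dwarf, the goblin]
5. Drover goes to the new quay with the elf.  [the old quay: the cleric, the knight, the orc, the paladin | the new quay: the dwarf, the elf, the goblin]
6. Drover goes back to the old quay alone.  [the old quay: the cleric, the knight, the orc, the paladin | the new quay: the dwarf, the elf, the goblin]
7. Drover goes to the new quay with the cleric.  [the old quay: the knight, the orc, the paladin | the new quay: the cleric, the dwarf, the elf, the goblin]
8. Drover goes back to the old quay alone.  [the old quay: the knight, the orc, the paladin | the new quay: the cleric, the dwarf, the elf, the goblin]
9. Drover goes to the new quay with the orc.  [the old quay: the knight, the paladin | the new quay: the cleric, the dwarf, the elf, the goblin, the orc]
10. Drover goes back to the old quay alone.  [the old quay: the knight, the paladin | the new quay: the cleric, the dwarf, the elf, the goblin, the orc]
11. Drover goes to the new quay with the knight.  [the old quay: the paladin | the new quay: the cleric, the dwarf, the elf, the goblin, the knight, the orc]
12. Drover goes back to the old quay alone.  [the old quay: the paladin | the new quay: the cleric, the dwarf, the elf, the goblin, the knight, the orc]
13. Drover goes to the new quay with the paladin.  [the old quay: — | the new quay: the cleric, the dwarf, the elf, the goblin, the knight, the orc, the paladin]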